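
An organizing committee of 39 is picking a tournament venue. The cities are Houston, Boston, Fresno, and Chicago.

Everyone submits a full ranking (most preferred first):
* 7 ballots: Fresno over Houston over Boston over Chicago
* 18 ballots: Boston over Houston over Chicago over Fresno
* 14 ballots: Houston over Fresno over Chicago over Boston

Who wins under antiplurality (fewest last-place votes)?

Houston

Last-place votes: Houston 0, Boston 14, Fresno 18, Chicago 7.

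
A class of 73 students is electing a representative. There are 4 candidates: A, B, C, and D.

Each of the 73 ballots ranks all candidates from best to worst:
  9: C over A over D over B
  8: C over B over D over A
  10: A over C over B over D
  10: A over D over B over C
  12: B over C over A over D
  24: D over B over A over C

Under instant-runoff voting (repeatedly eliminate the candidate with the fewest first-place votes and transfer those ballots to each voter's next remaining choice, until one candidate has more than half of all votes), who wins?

Round 1: A 20, B 12, C 17, D 24. B eliminated.
Round 2: A 20, C 29, D 24. A eliminated.
Round 3: C 39, D 34. C has a majority (≥37).

C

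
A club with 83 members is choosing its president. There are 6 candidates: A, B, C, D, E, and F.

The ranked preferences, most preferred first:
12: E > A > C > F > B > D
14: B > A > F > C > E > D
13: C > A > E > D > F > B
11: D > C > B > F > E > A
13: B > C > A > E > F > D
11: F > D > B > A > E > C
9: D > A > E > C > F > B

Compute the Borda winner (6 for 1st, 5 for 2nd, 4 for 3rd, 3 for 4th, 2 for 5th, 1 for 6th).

A: 12×5 + 14×5 + 13×5 + 11×1 + 13×4 + 11×3 + 9×5 = 336
B: 12×2 + 14×6 + 13×1 + 11×4 + 13×6 + 11×4 + 9×1 = 296
C: 12×4 + 14×3 + 13×6 + 11×5 + 13×5 + 11×1 + 9×3 = 326
D: 12×1 + 14×1 + 13×3 + 11×6 + 13×1 + 11×5 + 9×6 = 253
E: 12×6 + 14×2 + 13×4 + 11×2 + 13×3 + 11×2 + 9×4 = 271
F: 12×3 + 14×4 + 13×2 + 11×3 + 13×2 + 11×6 + 9×2 = 261

A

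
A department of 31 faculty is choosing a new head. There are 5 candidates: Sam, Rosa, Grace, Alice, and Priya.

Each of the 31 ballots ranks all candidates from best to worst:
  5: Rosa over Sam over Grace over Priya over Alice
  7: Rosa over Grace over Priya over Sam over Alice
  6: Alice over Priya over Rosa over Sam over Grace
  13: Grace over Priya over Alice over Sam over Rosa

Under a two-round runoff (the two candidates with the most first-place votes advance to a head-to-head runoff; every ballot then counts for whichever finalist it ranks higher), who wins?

Rosa

Round 1 first-place votes: Sam 0, Rosa 12, Grace 13, Alice 6, Priya 0. Grace and Rosa advance.
Runoff: Grace is ranked above Rosa on 13 ballots, Rosa above Grace on 18.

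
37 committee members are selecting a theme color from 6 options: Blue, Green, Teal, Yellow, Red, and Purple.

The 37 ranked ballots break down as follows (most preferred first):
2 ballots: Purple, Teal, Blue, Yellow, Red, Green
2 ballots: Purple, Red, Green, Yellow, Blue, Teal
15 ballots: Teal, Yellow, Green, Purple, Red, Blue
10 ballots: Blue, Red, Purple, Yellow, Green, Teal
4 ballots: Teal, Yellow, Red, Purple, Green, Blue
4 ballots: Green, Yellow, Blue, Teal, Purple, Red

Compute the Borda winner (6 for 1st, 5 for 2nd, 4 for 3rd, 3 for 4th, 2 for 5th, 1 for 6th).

Yellow

Blue: 2×4 + 2×2 + 15×1 + 10×6 + 4×1 + 4×4 = 107
Green: 2×1 + 2×4 + 15×4 + 10×2 + 4×2 + 4×6 = 122
Teal: 2×5 + 2×1 + 15×6 + 10×1 + 4×6 + 4×3 = 148
Yellow: 2×3 + 2×3 + 15×5 + 10×3 + 4×5 + 4×5 = 157
Red: 2×2 + 2×5 + 15×2 + 10×5 + 4×4 + 4×1 = 114
Purple: 2×6 + 2×6 + 15×3 + 10×4 + 4×3 + 4×2 = 129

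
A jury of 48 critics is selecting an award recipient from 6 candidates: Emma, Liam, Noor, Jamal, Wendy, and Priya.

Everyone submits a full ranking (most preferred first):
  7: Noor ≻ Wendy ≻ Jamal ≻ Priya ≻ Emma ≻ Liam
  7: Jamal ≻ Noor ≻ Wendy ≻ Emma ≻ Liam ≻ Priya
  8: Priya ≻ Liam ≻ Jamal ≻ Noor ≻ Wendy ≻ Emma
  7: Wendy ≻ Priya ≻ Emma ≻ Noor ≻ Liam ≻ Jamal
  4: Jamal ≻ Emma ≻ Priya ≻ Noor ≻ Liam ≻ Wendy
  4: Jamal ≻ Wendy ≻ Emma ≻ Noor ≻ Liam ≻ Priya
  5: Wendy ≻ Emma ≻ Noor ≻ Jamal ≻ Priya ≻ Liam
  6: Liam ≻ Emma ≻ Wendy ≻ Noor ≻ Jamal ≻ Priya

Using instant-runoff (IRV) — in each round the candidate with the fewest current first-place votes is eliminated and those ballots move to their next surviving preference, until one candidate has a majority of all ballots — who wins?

Round 1: Emma 0, Liam 6, Noor 7, Jamal 15, Wendy 12, Priya 8. Emma eliminated.
Round 2: Liam 6, Noor 7, Jamal 15, Wendy 12, Priya 8. Liam eliminated.
Round 3: Noor 7, Jamal 15, Wendy 18, Priya 8. Noor eliminated.
Round 4: Jamal 15, Wendy 25, Priya 8. Wendy has a majority (≥25).

Wendy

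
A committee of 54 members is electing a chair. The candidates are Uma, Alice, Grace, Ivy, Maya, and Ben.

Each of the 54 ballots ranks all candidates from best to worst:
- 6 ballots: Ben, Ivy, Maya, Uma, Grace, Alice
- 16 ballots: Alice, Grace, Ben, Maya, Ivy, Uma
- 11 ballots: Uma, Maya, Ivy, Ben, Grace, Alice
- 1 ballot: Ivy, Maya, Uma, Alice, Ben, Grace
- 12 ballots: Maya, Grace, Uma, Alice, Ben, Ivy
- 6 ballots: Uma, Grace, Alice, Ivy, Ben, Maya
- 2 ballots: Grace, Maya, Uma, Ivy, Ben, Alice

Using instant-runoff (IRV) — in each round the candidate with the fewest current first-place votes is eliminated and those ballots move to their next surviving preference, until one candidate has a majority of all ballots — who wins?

Round 1: Uma 17, Alice 16, Grace 2, Ivy 1, Maya 12, Ben 6. Ivy eliminated.
Round 2: Uma 17, Alice 16, Grace 2, Maya 13, Ben 6. Grace eliminated.
Round 3: Uma 17, Alice 16, Maya 15, Ben 6. Ben eliminated.
Round 4: Uma 17, Alice 16, Maya 21. Alice eliminated.
Round 5: Uma 17, Maya 37. Maya has a majority (≥28).

Maya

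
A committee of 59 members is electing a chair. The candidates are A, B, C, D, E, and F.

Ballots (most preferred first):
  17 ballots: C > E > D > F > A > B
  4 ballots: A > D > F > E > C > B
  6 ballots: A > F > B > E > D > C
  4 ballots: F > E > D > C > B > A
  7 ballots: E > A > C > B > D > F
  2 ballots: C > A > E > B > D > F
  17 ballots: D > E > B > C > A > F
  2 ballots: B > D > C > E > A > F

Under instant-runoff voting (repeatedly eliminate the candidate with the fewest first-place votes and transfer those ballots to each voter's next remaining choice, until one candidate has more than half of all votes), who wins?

Round 1: A 10, B 2, C 19, D 17, E 7, F 4. B eliminated.
Round 2: A 10, C 19, D 19, E 7, F 4. F eliminated.
Round 3: A 10, C 19, D 19, E 11. A eliminated.
Round 4: C 19, D 23, E 17. E eliminated.
Round 5: C 26, D 33. D has a majority (≥30).

D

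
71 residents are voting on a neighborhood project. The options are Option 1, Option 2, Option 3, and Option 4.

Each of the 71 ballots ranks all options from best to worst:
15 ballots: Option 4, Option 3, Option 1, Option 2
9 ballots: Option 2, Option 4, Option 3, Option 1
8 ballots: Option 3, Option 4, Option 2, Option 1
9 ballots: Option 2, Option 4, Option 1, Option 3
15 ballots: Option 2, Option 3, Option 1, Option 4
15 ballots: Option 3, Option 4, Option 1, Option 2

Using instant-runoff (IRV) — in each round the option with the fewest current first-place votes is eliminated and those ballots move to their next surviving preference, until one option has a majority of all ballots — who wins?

Option 3

Round 1: Option 1 0, Option 2 33, Option 3 23, Option 4 15. Option 1 eliminated.
Round 2: Option 2 33, Option 3 23, Option 4 15. Option 4 eliminated.
Round 3: Option 2 33, Option 3 38. Option 3 has a majority (≥36).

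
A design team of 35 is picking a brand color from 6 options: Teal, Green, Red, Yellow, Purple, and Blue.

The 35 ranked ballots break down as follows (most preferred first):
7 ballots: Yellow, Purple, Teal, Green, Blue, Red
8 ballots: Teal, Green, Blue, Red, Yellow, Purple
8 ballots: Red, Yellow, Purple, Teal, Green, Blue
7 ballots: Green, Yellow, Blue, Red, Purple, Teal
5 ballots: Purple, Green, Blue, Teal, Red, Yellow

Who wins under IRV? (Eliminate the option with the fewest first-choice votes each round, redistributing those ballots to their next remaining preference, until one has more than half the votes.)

Teal

Round 1: Teal 8, Green 7, Red 8, Yellow 7, Purple 5, Blue 0. Blue eliminated.
Round 2: Teal 8, Green 7, Red 8, Yellow 7, Purple 5. Purple eliminated.
Round 3: Teal 8, Green 12, Red 8, Yellow 7. Yellow eliminated.
Round 4: Teal 15, Green 12, Red 8. Red eliminated.
Round 5: Teal 23, Green 12. Teal has a majority (≥18).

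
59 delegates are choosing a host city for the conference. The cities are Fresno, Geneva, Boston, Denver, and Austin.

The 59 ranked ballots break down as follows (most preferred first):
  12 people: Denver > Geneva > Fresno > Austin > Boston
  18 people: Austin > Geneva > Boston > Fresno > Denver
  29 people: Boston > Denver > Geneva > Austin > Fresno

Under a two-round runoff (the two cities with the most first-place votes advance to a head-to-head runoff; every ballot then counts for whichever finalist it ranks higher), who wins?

Round 1 first-place votes: Fresno 0, Geneva 0, Boston 29, Denver 12, Austin 18. Boston and Austin advance.
Runoff: Boston is ranked above Austin on 29 ballots, Austin above Boston on 30.

Austin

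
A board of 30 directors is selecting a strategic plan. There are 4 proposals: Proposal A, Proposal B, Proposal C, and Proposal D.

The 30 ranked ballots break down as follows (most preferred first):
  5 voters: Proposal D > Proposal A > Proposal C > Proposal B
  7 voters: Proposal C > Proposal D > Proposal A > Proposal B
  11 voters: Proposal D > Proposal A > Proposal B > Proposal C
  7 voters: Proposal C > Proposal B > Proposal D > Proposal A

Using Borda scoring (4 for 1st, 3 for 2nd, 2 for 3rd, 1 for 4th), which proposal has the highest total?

Proposal D

Proposal A: 5×3 + 7×2 + 11×3 + 7×1 = 69
Proposal B: 5×1 + 7×1 + 11×2 + 7×3 = 55
Proposal C: 5×2 + 7×4 + 11×1 + 7×4 = 77
Proposal D: 5×4 + 7×3 + 11×4 + 7×2 = 99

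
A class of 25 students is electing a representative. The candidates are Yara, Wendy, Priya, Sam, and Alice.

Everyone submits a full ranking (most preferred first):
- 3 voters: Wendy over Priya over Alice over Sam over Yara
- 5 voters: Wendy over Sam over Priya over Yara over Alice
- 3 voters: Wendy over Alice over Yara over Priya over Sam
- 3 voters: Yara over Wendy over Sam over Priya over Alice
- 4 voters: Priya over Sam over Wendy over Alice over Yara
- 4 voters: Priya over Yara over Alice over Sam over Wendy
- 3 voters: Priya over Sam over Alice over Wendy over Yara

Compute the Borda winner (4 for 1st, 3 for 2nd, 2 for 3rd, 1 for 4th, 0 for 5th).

Yara: 3×0 + 5×1 + 3×2 + 3×4 + 4×0 + 4×3 + 3×0 = 35
Wendy: 3×4 + 5×4 + 3×4 + 3×3 + 4×2 + 4×0 + 3×1 = 64
Priya: 3×3 + 5×2 + 3×1 + 3×1 + 4×4 + 4×4 + 3×4 = 69
Sam: 3×1 + 5×3 + 3×0 + 3×2 + 4×3 + 4×1 + 3×3 = 49
Alice: 3×2 + 5×0 + 3×3 + 3×0 + 4×1 + 4×2 + 3×2 = 33

Priya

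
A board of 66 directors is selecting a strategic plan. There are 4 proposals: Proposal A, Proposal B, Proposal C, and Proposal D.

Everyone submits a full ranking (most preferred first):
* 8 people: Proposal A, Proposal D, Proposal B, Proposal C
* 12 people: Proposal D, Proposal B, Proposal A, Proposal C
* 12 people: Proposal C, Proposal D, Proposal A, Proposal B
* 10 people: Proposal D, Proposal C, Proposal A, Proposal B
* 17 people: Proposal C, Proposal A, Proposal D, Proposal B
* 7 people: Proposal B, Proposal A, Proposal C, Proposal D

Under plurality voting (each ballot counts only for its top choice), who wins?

Proposal C

First-place votes: Proposal A 8, Proposal B 7, Proposal C 29, Proposal D 22.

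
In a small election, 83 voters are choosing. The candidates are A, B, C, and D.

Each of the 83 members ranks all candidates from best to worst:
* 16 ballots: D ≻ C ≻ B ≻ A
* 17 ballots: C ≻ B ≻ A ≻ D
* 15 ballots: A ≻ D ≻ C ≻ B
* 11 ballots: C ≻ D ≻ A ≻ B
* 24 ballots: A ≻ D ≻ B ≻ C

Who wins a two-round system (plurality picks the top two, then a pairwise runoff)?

Round 1 first-place votes: A 39, B 0, C 28, D 16. A and C advance.
Runoff: A is ranked above C on 39 ballots, C above A on 44.

C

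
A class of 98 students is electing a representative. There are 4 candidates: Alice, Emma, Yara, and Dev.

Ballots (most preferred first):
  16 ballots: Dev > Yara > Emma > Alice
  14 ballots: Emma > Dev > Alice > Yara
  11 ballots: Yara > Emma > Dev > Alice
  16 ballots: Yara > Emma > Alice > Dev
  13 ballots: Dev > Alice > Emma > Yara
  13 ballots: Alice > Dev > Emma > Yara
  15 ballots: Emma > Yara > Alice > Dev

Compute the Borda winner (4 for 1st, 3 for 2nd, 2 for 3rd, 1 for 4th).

Emma

Alice: 16×1 + 14×2 + 11×1 + 16×2 + 13×3 + 13×4 + 15×2 = 208
Emma: 16×2 + 14×4 + 11×3 + 16×3 + 13×2 + 13×2 + 15×4 = 281
Yara: 16×3 + 14×1 + 11×4 + 16×4 + 13×1 + 13×1 + 15×3 = 241
Dev: 16×4 + 14×3 + 11×2 + 16×1 + 13×4 + 13×3 + 15×1 = 250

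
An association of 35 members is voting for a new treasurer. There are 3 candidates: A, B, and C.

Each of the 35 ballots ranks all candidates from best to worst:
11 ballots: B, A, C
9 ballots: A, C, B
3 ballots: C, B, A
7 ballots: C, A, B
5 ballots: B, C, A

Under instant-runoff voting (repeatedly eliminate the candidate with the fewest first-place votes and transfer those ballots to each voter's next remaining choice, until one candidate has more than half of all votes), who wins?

C

Round 1: A 9, B 16, C 10. A eliminated.
Round 2: B 16, C 19. C has a majority (≥18).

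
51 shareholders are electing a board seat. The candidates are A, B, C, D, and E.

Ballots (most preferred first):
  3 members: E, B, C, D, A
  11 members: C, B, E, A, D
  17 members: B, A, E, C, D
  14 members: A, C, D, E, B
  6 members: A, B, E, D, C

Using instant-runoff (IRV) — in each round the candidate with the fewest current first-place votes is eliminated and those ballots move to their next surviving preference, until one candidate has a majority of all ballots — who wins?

B

Round 1: A 20, B 17, C 11, D 0, E 3. D eliminated.
Round 2: A 20, B 17, C 11, E 3. E eliminated.
Round 3: A 20, B 20, C 11. C eliminated.
Round 4: A 20, B 31. B has a majority (≥26).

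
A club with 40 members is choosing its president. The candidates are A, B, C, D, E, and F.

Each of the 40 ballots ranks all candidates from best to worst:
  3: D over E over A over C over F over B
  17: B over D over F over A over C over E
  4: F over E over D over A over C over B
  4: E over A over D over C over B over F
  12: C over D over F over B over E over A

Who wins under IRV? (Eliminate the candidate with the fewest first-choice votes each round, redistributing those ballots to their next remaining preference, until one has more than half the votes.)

Round 1: A 0, B 17, C 12, D 3, E 4, F 4. A eliminated.
Round 2: B 17, C 12, D 3, E 4, F 4. D eliminated.
Round 3: B 17, C 12, E 7, F 4. F eliminated.
Round 4: B 17, C 12, E 11. E eliminated.
Round 5: B 17, C 23. C has a majority (≥21).

C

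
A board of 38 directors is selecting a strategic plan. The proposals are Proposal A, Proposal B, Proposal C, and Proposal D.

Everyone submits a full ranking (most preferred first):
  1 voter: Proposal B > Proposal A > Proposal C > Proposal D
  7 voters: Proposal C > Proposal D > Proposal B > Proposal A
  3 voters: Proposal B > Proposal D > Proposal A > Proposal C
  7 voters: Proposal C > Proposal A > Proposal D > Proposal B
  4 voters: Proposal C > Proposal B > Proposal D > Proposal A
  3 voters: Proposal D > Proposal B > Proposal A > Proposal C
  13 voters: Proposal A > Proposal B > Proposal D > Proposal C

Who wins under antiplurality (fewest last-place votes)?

Last-place votes: Proposal A 11, Proposal B 7, Proposal C 19, Proposal D 1.

Proposal D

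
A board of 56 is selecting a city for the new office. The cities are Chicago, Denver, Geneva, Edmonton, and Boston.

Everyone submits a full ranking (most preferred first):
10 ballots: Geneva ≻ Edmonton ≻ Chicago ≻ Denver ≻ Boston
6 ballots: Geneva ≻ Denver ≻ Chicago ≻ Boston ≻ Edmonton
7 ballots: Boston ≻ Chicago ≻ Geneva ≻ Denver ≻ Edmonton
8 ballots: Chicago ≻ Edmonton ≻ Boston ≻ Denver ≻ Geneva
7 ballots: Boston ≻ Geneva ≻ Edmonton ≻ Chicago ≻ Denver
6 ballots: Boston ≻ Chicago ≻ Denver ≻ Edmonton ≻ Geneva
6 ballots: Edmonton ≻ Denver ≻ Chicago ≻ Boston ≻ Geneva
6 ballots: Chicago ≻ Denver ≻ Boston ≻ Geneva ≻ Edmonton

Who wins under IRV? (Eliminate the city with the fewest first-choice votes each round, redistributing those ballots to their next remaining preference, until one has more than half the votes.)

Round 1: Chicago 14, Denver 0, Geneva 16, Edmonton 6, Boston 20. Denver eliminated.
Round 2: Chicago 14, Geneva 16, Edmonton 6, Boston 20. Edmonton eliminated.
Round 3: Chicago 20, Geneva 16, Boston 20. Geneva eliminated.
Round 4: Chicago 36, Boston 20. Chicago has a majority (≥29).

Chicago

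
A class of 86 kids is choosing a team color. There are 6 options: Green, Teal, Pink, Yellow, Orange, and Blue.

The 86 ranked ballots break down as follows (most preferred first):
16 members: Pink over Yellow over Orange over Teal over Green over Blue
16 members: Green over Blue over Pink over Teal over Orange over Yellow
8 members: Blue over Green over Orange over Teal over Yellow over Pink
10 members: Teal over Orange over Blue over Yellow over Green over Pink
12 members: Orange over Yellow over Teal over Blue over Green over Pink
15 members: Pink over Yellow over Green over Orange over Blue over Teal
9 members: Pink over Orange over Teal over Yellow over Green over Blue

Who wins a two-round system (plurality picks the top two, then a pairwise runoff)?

Round 1 first-place votes: Green 16, Teal 10, Pink 40, Yellow 0, Orange 12, Blue 8. Pink and Green advance.
Runoff: Pink is ranked above Green on 40 ballots, Green above Pink on 46.

Green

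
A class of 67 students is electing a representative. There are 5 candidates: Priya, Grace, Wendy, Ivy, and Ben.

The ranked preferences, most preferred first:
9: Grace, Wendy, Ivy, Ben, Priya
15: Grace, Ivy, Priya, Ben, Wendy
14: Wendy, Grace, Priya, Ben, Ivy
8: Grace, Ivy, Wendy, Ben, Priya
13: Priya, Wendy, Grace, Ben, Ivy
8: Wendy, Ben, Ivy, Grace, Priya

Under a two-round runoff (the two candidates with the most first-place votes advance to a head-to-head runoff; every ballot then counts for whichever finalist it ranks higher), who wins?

Round 1 first-place votes: Priya 13, Grace 32, Wendy 22, Ivy 0, Ben 0. Grace and Wendy advance.
Runoff: Grace is ranked above Wendy on 32 ballots, Wendy above Grace on 35.

Wendy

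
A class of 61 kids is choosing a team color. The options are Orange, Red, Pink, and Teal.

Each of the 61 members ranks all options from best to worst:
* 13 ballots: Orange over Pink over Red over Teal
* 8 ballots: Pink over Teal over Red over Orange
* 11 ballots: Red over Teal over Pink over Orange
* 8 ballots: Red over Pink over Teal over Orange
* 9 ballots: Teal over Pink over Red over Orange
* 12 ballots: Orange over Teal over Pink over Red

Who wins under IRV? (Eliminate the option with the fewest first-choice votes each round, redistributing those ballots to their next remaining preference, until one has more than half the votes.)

Round 1: Orange 25, Red 19, Pink 8, Teal 9. Pink eliminated.
Round 2: Orange 25, Red 19, Teal 17. Teal eliminated.
Round 3: Orange 25, Red 36. Red has a majority (≥31).

Red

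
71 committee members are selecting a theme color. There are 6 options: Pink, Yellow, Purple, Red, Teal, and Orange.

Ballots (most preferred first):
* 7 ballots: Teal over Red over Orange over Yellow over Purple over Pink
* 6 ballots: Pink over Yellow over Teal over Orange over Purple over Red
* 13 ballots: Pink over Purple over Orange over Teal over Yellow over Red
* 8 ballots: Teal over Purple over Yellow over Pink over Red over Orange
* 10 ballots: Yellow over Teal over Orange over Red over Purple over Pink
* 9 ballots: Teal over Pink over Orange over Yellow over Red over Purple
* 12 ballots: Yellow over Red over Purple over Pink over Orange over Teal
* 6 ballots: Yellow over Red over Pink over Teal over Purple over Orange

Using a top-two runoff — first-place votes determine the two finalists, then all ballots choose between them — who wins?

Teal

Round 1 first-place votes: Pink 19, Yellow 28, Purple 0, Red 0, Teal 24, Orange 0. Yellow and Teal advance.
Runoff: Yellow is ranked above Teal on 34 ballots, Teal above Yellow on 37.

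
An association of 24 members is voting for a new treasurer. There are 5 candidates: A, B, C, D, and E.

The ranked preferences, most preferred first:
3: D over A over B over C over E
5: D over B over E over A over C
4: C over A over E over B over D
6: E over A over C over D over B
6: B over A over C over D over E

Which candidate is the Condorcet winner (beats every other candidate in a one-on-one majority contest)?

A vs B: 13–11
A vs C: 20–4
A vs D: 16–8
A vs E: 13–11
A beats every other candidate.

A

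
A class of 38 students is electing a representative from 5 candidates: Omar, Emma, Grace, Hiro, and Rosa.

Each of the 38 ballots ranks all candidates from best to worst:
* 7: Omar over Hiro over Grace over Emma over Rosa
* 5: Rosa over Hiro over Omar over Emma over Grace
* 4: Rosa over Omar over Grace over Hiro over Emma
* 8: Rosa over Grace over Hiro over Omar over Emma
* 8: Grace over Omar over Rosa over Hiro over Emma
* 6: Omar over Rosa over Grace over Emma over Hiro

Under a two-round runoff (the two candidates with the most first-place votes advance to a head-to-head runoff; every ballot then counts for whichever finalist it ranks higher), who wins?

Round 1 first-place votes: Omar 13, Emma 0, Grace 8, Hiro 0, Rosa 17. Rosa and Omar advance.
Runoff: Rosa is ranked above Omar on 17 ballots, Omar above Rosa on 21.

Omar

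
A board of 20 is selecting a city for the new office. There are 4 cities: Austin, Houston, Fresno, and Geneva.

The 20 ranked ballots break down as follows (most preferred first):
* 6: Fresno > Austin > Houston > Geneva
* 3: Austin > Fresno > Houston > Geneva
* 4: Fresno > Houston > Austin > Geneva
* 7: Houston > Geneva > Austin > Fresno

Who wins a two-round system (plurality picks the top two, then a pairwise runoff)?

Round 1 first-place votes: Austin 3, Houston 7, Fresno 10, Geneva 0. Fresno and Houston advance.
Runoff: Fresno is ranked above Houston on 13 ballots, Houston above Fresno on 7.

Fresno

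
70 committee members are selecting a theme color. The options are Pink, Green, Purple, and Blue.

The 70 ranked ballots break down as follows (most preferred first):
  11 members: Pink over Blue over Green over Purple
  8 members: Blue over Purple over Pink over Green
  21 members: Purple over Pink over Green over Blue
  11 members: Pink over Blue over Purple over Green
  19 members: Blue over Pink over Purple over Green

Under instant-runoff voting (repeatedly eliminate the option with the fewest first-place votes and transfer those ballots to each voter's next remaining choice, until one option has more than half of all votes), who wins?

Round 1: Pink 22, Green 0, Purple 21, Blue 27. Green eliminated.
Round 2: Pink 22, Purple 21, Blue 27. Purple eliminated.
Round 3: Pink 43, Blue 27. Pink has a majority (≥36).

Pink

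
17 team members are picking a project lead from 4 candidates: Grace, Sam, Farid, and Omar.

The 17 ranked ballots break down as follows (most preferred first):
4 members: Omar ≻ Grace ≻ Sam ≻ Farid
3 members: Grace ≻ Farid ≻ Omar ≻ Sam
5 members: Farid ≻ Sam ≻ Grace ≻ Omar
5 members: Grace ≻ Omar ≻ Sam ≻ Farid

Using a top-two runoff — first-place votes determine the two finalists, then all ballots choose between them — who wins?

Grace

Round 1 first-place votes: Grace 8, Sam 0, Farid 5, Omar 4. Grace and Farid advance.
Runoff: Grace is ranked above Farid on 12 ballots, Farid above Grace on 5.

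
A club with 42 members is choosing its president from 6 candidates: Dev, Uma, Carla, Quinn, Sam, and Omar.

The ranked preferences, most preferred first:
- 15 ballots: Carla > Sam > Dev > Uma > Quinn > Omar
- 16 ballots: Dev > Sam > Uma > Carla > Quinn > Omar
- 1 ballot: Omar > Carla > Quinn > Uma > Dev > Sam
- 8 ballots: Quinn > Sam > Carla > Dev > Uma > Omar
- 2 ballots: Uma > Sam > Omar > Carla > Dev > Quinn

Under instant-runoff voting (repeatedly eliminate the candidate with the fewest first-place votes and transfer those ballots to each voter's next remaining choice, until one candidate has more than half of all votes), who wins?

Round 1: Dev 16, Uma 2, Carla 15, Quinn 8, Sam 0, Omar 1. Sam eliminated.
Round 2: Dev 16, Uma 2, Carla 15, Quinn 8, Omar 1. Omar eliminated.
Round 3: Dev 16, Uma 2, Carla 16, Quinn 8. Uma eliminated.
Round 4: Dev 16, Carla 18, Quinn 8. Quinn eliminated.
Round 5: Dev 16, Carla 26. Carla has a majority (≥22).

Carla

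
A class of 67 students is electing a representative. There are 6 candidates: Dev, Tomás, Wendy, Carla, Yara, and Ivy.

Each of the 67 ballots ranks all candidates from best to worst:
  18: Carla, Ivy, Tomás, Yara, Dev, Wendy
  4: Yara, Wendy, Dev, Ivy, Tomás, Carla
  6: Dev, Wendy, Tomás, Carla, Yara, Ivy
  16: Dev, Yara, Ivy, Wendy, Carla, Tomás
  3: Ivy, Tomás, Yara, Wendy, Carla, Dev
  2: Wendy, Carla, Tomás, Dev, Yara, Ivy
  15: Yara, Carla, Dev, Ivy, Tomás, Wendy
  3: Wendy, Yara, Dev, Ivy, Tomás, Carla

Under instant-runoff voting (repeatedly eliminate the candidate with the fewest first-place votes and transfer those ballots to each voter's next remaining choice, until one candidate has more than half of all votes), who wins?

Round 1: Dev 22, Tomás 0, Wendy 5, Carla 18, Yara 19, Ivy 3. Tomás eliminated.
Round 2: Dev 22, Wendy 5, Carla 18, Yara 19, Ivy 3. Ivy eliminated.
Round 3: Dev 22, Wendy 5, Carla 18, Yara 22. Wendy eliminated.
Round 4: Dev 22, Carla 20, Yara 25. Carla eliminated.
Round 5: Dev 24, Yara 43. Yara has a majority (≥34).

Yara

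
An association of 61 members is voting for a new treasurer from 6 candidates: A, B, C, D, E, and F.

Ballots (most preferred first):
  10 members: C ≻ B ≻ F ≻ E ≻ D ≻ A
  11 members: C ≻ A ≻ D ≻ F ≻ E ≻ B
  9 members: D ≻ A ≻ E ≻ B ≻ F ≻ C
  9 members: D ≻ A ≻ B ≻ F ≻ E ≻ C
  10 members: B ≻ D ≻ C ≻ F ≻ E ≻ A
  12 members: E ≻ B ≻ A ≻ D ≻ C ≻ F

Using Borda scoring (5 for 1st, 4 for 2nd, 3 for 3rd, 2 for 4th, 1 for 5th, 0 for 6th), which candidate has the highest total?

D

A: 10×0 + 11×4 + 9×4 + 9×4 + 10×0 + 12×3 = 152
B: 10×4 + 11×0 + 9×2 + 9×3 + 10×5 + 12×4 = 183
C: 10×5 + 11×5 + 9×0 + 9×0 + 10×3 + 12×1 = 147
D: 10×1 + 11×3 + 9×5 + 9×5 + 10×4 + 12×2 = 197
E: 10×2 + 11×1 + 9×3 + 9×1 + 10×1 + 12×5 = 137
F: 10×3 + 11×2 + 9×1 + 9×2 + 10×2 + 12×0 = 99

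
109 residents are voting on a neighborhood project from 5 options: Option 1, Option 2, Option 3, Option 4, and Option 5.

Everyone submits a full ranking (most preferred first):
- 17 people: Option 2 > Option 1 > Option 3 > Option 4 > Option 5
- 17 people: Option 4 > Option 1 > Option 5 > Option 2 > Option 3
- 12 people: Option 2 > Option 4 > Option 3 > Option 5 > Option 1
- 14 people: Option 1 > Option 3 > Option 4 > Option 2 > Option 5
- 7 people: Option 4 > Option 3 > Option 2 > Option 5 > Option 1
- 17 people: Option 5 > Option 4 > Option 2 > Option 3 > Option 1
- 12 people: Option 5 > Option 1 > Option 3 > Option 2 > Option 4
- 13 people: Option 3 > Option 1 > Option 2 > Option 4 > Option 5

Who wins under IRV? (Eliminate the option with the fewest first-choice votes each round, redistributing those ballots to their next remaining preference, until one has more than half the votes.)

Option 1

Round 1: Option 1 14, Option 2 29, Option 3 13, Option 4 24, Option 5 29. Option 3 eliminated.
Round 2: Option 1 27, Option 2 29, Option 4 24, Option 5 29. Option 4 eliminated.
Round 3: Option 1 44, Option 2 36, Option 5 29. Option 5 eliminated.
Round 4: Option 1 56, Option 2 53. Option 1 has a majority (≥55).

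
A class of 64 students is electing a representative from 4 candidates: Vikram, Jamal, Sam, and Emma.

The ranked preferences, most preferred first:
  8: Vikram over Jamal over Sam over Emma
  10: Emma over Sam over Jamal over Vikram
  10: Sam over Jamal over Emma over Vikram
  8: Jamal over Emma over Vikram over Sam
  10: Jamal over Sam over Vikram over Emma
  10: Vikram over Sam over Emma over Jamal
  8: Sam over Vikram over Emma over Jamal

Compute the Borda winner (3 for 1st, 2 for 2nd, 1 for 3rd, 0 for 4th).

Sam

Vikram: 8×3 + 10×0 + 10×0 + 8×1 + 10×1 + 10×3 + 8×2 = 88
Jamal: 8×2 + 10×1 + 10×2 + 8×3 + 10×3 + 10×0 + 8×0 = 100
Sam: 8×1 + 10×2 + 10×3 + 8×0 + 10×2 + 10×2 + 8×3 = 122
Emma: 8×0 + 10×3 + 10×1 + 8×2 + 10×0 + 10×1 + 8×1 = 74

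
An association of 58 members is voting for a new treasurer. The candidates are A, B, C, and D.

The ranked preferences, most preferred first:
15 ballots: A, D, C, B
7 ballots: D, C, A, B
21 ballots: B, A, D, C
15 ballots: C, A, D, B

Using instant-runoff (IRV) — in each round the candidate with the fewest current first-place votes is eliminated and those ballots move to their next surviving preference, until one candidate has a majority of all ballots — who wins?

C

Round 1: A 15, B 21, C 15, D 7. D eliminated.
Round 2: A 15, B 21, C 22. A eliminated.
Round 3: B 21, C 37. C has a majority (≥30).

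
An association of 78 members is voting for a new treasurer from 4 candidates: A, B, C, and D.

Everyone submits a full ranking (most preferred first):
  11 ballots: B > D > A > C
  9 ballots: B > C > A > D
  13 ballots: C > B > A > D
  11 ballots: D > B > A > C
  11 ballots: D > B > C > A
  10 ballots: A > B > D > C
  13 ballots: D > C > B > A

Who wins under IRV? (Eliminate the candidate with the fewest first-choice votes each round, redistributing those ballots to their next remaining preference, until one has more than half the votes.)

B

Round 1: A 10, B 20, C 13, D 35. A eliminated.
Round 2: B 30, C 13, D 35. C eliminated.
Round 3: B 43, D 35. B has a majority (≥40).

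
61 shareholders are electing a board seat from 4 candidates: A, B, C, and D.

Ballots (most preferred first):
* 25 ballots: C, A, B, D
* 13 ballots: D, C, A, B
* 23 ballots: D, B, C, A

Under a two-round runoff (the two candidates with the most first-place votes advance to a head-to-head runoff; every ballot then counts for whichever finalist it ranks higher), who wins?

Round 1 first-place votes: A 0, B 0, C 25, D 36. D and C advance.
Runoff: D is ranked above C on 36 ballots, C above D on 25.

D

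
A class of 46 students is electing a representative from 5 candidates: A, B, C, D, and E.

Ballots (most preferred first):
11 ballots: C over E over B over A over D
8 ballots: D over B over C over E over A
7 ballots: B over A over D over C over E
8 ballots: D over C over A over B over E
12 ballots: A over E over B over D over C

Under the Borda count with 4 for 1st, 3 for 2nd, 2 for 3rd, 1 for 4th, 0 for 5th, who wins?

A: 11×1 + 8×0 + 7×3 + 8×2 + 12×4 = 96
B: 11×2 + 8×3 + 7×4 + 8×1 + 12×2 = 106
C: 11×4 + 8×2 + 7×1 + 8×3 + 12×0 = 91
D: 11×0 + 8×4 + 7×2 + 8×4 + 12×1 = 90
E: 11×3 + 8×1 + 7×0 + 8×0 + 12×3 = 77

B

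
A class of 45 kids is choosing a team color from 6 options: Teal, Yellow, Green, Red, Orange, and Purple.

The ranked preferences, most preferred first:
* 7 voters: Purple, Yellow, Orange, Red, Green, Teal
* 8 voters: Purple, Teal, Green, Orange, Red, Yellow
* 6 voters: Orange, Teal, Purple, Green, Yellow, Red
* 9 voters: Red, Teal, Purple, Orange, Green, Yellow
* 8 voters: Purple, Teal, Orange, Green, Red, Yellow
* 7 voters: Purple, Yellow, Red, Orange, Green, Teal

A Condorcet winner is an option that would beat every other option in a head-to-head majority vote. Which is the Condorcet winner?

Purple

Purple vs Teal: 30–15
Purple vs Yellow: 45–0
Purple vs Green: 45–0
Purple vs Red: 36–9
Purple vs Orange: 39–6
Purple beats every other option.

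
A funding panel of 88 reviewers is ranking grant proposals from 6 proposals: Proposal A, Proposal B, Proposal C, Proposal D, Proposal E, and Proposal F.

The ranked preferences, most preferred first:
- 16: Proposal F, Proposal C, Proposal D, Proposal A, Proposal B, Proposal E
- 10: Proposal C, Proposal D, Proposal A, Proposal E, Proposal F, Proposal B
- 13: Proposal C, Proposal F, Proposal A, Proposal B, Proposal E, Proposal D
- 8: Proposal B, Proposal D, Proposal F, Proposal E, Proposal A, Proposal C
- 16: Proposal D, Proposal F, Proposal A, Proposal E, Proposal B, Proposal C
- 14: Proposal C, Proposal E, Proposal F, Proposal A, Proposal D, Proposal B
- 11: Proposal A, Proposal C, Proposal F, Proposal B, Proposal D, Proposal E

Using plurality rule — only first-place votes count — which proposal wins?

First-place votes: Proposal A 11, Proposal B 8, Proposal C 37, Proposal D 16, Proposal E 0, Proposal F 16.

Proposal C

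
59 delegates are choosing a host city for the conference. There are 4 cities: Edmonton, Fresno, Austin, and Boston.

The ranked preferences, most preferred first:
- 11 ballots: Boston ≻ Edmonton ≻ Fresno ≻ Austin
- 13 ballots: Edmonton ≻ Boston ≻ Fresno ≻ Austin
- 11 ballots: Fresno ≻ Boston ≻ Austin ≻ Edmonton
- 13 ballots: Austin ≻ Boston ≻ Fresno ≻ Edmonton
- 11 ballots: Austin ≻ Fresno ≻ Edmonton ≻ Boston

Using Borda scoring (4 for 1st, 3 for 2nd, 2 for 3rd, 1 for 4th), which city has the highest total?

Boston

Edmonton: 11×3 + 13×4 + 11×1 + 13×1 + 11×2 = 131
Fresno: 11×2 + 13×2 + 11×4 + 13×2 + 11×3 = 151
Austin: 11×1 + 13×1 + 11×2 + 13×4 + 11×4 = 142
Boston: 11×4 + 13×3 + 11×3 + 13×3 + 11×1 = 166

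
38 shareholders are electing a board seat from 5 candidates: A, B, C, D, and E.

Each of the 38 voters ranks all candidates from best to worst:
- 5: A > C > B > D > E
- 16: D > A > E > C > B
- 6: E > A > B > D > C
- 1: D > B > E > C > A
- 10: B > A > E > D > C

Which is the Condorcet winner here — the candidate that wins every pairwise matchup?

A

A vs B: 27–11
A vs C: 37–1
A vs D: 21–17
A vs E: 31–7
A beats every other candidate.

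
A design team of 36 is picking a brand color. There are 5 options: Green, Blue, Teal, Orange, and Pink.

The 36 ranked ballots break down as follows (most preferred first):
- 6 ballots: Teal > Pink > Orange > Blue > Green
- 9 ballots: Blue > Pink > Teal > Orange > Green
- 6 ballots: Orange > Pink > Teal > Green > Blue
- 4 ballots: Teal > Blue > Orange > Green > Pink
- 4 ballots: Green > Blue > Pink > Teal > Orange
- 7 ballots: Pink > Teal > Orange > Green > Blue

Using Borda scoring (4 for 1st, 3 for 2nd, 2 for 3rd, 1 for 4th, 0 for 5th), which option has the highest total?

Pink

Green: 6×0 + 9×0 + 6×1 + 4×1 + 4×4 + 7×1 = 33
Blue: 6×1 + 9×4 + 6×0 + 4×3 + 4×3 + 7×0 = 66
Teal: 6×4 + 9×2 + 6×2 + 4×4 + 4×1 + 7×3 = 95
Orange: 6×2 + 9×1 + 6×4 + 4×2 + 4×0 + 7×2 = 67
Pink: 6×3 + 9×3 + 6×3 + 4×0 + 4×2 + 7×4 = 99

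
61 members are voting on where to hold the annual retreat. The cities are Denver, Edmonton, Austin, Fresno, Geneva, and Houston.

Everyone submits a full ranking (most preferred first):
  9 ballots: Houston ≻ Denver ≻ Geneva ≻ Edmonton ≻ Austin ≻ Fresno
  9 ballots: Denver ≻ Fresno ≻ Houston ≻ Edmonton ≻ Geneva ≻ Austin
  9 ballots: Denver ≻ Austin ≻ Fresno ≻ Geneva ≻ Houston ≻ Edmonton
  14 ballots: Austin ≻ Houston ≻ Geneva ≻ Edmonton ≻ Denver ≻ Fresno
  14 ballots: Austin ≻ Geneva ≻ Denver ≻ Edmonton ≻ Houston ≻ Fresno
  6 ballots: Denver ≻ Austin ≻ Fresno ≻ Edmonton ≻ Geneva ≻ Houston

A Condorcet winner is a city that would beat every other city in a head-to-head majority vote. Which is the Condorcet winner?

Denver vs Edmonton: 47–14
Denver vs Austin: 33–28
Denver vs Fresno: 61–0
Denver vs Geneva: 33–28
Denver vs Houston: 38–23
Denver beats every other city.

Denver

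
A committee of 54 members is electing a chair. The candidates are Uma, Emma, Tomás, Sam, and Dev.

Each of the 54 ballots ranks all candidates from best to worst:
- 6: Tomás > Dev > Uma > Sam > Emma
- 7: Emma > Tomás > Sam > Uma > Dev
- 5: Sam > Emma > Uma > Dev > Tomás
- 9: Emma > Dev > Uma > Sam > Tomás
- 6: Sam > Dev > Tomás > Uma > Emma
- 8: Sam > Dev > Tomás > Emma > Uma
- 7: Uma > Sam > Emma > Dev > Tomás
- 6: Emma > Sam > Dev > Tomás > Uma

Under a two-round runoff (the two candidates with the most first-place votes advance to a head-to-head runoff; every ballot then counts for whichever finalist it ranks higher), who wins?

Round 1 first-place votes: Uma 7, Emma 22, Tomás 6, Sam 19, Dev 0. Emma and Sam advance.
Runoff: Emma is ranked above Sam on 22 ballots, Sam above Emma on 32.

Sam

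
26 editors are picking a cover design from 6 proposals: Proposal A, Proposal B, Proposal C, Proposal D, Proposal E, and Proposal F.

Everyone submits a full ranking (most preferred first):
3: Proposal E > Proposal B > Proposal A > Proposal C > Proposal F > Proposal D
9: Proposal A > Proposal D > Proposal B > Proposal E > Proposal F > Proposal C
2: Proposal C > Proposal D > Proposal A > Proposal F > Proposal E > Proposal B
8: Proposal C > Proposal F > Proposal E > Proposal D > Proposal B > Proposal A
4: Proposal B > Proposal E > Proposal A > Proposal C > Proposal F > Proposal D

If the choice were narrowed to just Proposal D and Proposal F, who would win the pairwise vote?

Proposal D is ranked above Proposal F on 11 ballots; Proposal F above Proposal D on 15.

Proposal F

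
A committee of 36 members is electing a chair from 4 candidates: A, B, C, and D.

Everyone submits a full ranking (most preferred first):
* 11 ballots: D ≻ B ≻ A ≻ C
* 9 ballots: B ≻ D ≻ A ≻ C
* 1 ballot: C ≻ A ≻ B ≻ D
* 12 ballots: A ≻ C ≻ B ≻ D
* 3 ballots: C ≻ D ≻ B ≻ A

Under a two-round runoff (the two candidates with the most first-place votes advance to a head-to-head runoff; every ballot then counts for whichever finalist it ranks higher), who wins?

D

Round 1 first-place votes: A 12, B 9, C 4, D 11. A and D advance.
Runoff: A is ranked above D on 13 ballots, D above A on 23.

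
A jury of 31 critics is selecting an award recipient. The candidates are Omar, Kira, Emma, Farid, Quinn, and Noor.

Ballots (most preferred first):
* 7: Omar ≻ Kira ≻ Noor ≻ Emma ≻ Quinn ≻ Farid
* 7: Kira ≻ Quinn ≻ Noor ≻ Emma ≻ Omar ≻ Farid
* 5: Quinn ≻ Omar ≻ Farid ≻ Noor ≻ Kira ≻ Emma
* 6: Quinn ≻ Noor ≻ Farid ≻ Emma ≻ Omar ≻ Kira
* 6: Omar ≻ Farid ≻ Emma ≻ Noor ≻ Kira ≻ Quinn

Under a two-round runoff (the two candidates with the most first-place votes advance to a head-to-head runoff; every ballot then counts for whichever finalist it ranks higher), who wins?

Round 1 first-place votes: Omar 13, Kira 7, Emma 0, Farid 0, Quinn 11, Noor 0. Omar and Quinn advance.
Runoff: Omar is ranked above Quinn on 13 ballots, Quinn above Omar on 18.

Quinn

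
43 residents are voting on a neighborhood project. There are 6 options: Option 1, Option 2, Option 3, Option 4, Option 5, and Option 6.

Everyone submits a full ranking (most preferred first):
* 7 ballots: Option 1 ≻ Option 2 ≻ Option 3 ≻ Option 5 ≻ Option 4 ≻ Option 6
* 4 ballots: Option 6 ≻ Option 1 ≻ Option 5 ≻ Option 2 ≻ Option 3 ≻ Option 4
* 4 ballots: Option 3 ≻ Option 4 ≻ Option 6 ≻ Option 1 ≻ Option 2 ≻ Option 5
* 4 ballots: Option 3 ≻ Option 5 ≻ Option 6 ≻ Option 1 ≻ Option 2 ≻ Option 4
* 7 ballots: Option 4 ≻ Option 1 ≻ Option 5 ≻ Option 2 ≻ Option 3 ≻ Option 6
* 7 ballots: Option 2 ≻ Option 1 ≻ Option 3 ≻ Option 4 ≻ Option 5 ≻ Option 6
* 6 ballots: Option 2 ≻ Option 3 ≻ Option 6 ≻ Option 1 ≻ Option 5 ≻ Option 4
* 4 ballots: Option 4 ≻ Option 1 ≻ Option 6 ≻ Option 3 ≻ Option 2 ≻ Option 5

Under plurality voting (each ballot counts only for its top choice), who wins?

Option 2

First-place votes: Option 1 7, Option 2 13, Option 3 8, Option 4 11, Option 5 0, Option 6 4.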